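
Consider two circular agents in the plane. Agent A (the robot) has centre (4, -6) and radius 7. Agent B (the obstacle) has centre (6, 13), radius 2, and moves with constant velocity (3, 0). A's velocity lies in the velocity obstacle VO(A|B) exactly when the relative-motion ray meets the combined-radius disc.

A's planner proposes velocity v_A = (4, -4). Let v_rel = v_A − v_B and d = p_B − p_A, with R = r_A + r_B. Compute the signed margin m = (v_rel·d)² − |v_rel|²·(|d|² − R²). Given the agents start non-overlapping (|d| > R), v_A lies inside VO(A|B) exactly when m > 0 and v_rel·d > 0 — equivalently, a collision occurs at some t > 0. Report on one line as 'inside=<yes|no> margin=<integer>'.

d = (2, 19),  |d|² = 365;  R = 7+2 = 9,  c = 365−9² = 284
v_rel = (1, -4),  |v_rel|² = 17;  v_rel·d = (1)·(2) + (-4)·(19) = -74
17·t² + 148·t + 284 = 0  ⇒  m = (-74)² − 17·284 = 648
m = 648 > 0,  v_rel·d = -74 < 0  ⇒  outside

inside=no margin=648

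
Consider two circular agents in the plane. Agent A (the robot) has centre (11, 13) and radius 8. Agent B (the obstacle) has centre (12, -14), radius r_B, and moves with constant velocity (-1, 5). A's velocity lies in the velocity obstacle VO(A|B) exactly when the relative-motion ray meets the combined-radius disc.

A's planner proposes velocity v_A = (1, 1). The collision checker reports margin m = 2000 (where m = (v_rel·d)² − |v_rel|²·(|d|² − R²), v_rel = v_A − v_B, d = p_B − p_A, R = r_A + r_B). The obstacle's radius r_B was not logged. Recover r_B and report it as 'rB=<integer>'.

m = 2000
d = (1, -27);  v_rel = (2, -4),  |v_rel|² = 20
v_rel×d = (2)·(-27) − (-4)·(1) = -50
since m = R²·20 − (-50)²:  R² = (2500 + 2000) / 20 = 225
R = √225 = 15  ⇒  r_B = 15 − 8 = 7

rB=7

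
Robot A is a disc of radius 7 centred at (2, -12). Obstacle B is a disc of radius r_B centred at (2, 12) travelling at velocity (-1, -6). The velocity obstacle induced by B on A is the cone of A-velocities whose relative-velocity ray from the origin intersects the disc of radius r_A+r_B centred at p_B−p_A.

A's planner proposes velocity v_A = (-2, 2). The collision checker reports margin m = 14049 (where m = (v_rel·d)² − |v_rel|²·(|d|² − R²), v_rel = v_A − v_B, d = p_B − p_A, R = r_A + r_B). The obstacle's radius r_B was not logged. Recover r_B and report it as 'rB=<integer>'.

m = 14049
d = (0, 24);  v_rel = (-1, 8),  |v_rel|² = 65
v_rel×d = (-1)·(24) − (8)·(0) = -24
since m = R²·65 − (-24)²:  R² = (576 + 14049) / 65 = 225
R = √225 = 15  ⇒  r_B = 15 − 7 = 8

rB=8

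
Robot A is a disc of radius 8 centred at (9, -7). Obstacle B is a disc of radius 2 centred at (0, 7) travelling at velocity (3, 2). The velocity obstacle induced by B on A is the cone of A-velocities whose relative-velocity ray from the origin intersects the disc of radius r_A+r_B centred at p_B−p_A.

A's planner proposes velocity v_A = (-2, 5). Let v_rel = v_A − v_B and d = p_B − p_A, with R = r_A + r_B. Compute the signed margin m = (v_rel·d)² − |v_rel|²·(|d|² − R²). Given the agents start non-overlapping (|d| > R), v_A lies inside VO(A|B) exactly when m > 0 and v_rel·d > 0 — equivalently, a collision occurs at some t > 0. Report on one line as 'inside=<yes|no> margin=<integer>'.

d = (-9, 14),  |d|² = 277;  R = 8+2 = 10,  c = 277−10² = 177
v_rel = (-5, 3),  |v_rel|² = 34;  v_rel·d = (-5)·(-9) + (3)·(14) = 87
34·t² − 174·t + 177 = 0  ⇒  m = 87² − 34·177 = 1551
m = 1551 > 0,  v_rel·d = 87 > 0  ⇒  inside

inside=yes margin=1551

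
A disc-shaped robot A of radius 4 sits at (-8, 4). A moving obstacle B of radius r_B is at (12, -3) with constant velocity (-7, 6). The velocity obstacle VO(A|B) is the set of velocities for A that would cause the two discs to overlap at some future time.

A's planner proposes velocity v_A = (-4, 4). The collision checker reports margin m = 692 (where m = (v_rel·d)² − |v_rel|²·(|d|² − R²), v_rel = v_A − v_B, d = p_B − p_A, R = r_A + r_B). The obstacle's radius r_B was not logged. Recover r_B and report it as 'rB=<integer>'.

m = 692
d = (20, -7);  v_rel = (3, -2),  |v_rel|² = 13
v_rel×d = (3)·(-7) − (-2)·(20) = 19
since m = R²·13 − 19²:  R² = (361 + 692) / 13 = 81
R = √81 = 9  ⇒  r_B = 9 − 4 = 5

rB=5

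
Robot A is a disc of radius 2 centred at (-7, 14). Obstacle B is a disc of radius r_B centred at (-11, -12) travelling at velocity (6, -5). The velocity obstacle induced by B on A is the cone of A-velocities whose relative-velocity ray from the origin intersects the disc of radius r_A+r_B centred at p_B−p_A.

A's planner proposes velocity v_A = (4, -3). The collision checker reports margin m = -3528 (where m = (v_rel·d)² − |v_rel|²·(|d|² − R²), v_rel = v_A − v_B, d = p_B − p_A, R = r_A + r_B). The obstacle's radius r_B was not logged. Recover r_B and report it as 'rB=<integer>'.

m = -3528
d = (-4, -26);  v_rel = (-2, 2),  |v_rel|² = 8
v_rel×d = (-2)·(-26) − (2)·(-4) = 60
since m = R²·8 − 60²:  R² = (3600 + -3528) / 8 = 9
R = √9 = 3  ⇒  r_B = 3 − 2 = 1

rB=1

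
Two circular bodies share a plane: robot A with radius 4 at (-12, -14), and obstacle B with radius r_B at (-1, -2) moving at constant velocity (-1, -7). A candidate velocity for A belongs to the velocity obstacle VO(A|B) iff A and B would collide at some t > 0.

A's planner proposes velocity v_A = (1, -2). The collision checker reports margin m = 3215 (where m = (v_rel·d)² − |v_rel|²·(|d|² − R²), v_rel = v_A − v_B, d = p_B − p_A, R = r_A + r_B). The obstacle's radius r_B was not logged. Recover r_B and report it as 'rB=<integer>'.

m = 3215
d = (11, 12);  v_rel = (2, 5),  |v_rel|² = 29
v_rel×d = (2)·(12) − (5)·(11) = -31
since m = R²·29 − (-31)²:  R² = (961 + 3215) / 29 = 144
R = √144 = 12  ⇒  r_B = 12 − 4 = 8

rB=8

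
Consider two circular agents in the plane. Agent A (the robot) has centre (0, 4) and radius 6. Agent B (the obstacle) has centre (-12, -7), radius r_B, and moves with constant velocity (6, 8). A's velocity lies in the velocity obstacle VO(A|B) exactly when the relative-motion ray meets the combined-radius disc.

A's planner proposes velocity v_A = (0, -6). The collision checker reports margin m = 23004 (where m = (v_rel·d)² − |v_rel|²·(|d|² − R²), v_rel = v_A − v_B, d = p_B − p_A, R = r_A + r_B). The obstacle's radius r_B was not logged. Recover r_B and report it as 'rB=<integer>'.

m = 23004
d = (-12, -11);  v_rel = (-6, -14),  |v_rel|² = 232
v_rel×d = (-6)·(-11) − (-14)·(-12) = -102
since m = R²·232 − (-102)²:  R² = (10404 + 23004) / 232 = 144
R = √144 = 12  ⇒  r_B = 12 − 6 = 6

rB=6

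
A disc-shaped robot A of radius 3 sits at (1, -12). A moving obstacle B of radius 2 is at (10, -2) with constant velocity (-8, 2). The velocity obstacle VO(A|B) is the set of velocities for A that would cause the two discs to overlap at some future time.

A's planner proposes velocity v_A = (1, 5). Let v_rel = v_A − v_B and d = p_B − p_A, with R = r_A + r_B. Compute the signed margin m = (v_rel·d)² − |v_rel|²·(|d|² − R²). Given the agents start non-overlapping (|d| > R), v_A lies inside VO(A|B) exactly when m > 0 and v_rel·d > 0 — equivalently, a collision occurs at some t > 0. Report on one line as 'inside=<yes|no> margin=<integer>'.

d = (9, 10),  |d|² = 181;  R = 3+2 = 5,  c = 181−5² = 156
v_rel = (9, 3),  |v_rel|² = 90;  v_rel·d = (9)·(9) + (3)·(10) = 111
90·t² − 222·t + 156 = 0  ⇒  m = 111² − 90·156 = -1719
m = -1719 < 0,  v_rel·d = 111 > 0  ⇒  outside

inside=no margin=-1719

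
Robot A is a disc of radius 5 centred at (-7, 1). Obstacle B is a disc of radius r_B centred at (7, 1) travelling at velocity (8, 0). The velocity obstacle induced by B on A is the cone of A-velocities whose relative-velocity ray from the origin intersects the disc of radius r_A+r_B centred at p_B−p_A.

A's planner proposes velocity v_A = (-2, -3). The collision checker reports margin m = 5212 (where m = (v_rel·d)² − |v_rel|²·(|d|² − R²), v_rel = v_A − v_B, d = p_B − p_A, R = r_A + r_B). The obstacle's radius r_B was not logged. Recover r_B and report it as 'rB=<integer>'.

m = 5212
d = (14, 0);  v_rel = (-10, -3),  |v_rel|² = 109
v_rel×d = (-10)·(0) − (-3)·(14) = 42
since m = R²·109 − 42²:  R² = (1764 + 5212) / 109 = 64
R = √64 = 8  ⇒  r_B = 8 − 5 = 3

rB=3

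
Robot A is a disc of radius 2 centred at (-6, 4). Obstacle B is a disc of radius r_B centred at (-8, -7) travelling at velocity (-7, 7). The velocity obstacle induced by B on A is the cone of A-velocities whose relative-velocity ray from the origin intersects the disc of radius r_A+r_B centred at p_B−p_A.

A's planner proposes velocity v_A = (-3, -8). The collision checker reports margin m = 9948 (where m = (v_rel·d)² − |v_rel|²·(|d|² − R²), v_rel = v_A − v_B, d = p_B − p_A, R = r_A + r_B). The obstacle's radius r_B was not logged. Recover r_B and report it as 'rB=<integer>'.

m = 9948
d = (-2, -11);  v_rel = (4, -15),  |v_rel|² = 241
v_rel×d = (4)·(-11) − (-15)·(-2) = -74
since m = R²·241 − (-74)²:  R² = (5476 + 9948) / 241 = 64
R = √64 = 8  ⇒  r_B = 8 − 2 = 6

rB=6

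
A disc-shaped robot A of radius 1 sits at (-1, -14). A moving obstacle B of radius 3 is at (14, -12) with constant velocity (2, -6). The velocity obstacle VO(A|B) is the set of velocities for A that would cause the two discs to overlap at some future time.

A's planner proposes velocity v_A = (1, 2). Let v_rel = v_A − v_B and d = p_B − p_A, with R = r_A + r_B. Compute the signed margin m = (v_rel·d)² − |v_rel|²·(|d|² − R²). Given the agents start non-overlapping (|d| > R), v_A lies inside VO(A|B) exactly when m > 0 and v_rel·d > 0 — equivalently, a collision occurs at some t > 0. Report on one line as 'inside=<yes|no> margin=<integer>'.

d = (15, 2),  |d|² = 229;  R = 1+3 = 4,  c = 229−4² = 213
v_rel = (-1, 8),  |v_rel|² = 65;  v_rel·d = (-1)·(15) + (8)·(2) = 1
65·t² − 2·t + 213 = 0  ⇒  m = 1² − 65·213 = -13844
m = -13844 < 0,  v_rel·d = 1 > 0  ⇒  outside

inside=no margin=-13844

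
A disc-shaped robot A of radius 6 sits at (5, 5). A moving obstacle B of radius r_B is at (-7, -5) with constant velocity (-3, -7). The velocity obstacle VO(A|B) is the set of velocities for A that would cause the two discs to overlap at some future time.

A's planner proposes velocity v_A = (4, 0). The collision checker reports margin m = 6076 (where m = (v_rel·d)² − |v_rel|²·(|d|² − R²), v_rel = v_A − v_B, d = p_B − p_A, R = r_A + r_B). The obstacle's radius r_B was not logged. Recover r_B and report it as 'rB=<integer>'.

m = 6076
d = (-12, -10);  v_rel = (7, 7),  |v_rel|² = 98
v_rel×d = (7)·(-10) − (7)·(-12) = 14
since m = R²·98 − 14²:  R² = (196 + 6076) / 98 = 64
R = √64 = 8  ⇒  r_B = 8 − 6 = 2

rB=2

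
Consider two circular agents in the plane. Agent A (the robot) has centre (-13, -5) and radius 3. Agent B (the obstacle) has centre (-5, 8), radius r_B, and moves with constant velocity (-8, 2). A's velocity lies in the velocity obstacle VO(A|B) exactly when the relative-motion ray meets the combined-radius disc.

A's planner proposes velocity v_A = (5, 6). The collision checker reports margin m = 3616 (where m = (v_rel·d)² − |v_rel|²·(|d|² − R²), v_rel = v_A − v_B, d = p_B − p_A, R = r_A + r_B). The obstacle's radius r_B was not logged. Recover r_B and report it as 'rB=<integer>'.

m = 3616
d = (8, 13);  v_rel = (13, 4),  |v_rel|² = 185
v_rel×d = (13)·(13) − (4)·(8) = 137
since m = R²·185 − 137²:  R² = (18769 + 3616) / 185 = 121
R = √121 = 11  ⇒  r_B = 11 − 3 = 8

rB=8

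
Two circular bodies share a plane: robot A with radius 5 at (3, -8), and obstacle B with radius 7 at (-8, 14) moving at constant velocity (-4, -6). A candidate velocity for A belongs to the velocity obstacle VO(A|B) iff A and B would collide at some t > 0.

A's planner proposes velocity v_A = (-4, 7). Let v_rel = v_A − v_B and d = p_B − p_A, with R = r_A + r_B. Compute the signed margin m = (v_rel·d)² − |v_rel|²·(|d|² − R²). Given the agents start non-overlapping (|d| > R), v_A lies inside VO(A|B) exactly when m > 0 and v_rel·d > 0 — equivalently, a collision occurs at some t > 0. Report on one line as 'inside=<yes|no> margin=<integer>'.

d = (-11, 22),  |d|² = 605;  R = 5+7 = 12,  c = 605−12² = 461
v_rel = (0, 13),  |v_rel|² = 169;  v_rel·d = (0)·(-11) + (13)·(22) = 286
169·t² − 572·t + 461 = 0  ⇒  m = 286² − 169·461 = 3887
m = 3887 > 0,  v_rel·d = 286 > 0  ⇒  inside

inside=yes margin=3887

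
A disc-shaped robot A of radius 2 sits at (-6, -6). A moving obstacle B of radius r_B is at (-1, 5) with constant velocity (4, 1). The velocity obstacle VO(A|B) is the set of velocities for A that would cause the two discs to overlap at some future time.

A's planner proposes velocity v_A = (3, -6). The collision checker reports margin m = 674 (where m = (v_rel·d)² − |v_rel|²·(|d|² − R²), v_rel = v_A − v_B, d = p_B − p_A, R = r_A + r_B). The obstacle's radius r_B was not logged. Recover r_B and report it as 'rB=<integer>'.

m = 674
d = (5, 11);  v_rel = (-1, -7),  |v_rel|² = 50
v_rel×d = (-1)·(11) − (-7)·(5) = 24
since m = R²·50 − 24²:  R² = (576 + 674) / 50 = 25
R = √25 = 5  ⇒  r_B = 5 − 2 = 3

rB=3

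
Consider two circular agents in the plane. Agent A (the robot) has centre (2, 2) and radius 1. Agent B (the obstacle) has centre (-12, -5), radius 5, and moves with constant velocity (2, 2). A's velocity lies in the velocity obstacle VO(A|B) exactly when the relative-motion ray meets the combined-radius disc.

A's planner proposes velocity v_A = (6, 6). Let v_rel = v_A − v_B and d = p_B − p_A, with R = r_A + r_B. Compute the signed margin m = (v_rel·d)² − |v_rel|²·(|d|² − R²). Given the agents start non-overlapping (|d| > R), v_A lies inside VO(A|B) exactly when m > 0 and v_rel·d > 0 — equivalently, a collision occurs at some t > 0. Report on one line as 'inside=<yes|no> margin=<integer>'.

d = (-14, -7),  |d|² = 245;  R = 1+5 = 6,  c = 245−6² = 209
v_rel = (4, 4),  |v_rel|² = 32;  v_rel·d = (4)·(-14) + (4)·(-7) = -84
32·t² + 168·t + 209 = 0  ⇒  m = (-84)² − 32·209 = 368
m = 368 > 0,  v_rel·d = -84 < 0  ⇒  outside

inside=no margin=368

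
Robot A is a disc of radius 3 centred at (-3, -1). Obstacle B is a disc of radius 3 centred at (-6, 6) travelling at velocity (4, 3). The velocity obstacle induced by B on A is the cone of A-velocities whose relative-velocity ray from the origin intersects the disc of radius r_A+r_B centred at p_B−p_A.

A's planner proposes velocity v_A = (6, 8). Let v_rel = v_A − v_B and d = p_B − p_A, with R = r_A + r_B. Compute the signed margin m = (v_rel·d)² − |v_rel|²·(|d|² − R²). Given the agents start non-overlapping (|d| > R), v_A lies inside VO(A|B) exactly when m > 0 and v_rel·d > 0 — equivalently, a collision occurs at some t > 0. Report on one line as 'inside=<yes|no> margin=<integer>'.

d = (-3, 7),  |d|² = 58;  R = 3+3 = 6,  c = 58−6² = 22
v_rel = (2, 5),  |v_rel|² = 29;  v_rel·d = (2)·(-3) + (5)·(7) = 29
29·t² − 58·t + 22 = 0  ⇒  m = 29² − 29·22 = 203
m = 203 > 0,  v_rel·d = 29 > 0  ⇒  inside

inside=yes margin=203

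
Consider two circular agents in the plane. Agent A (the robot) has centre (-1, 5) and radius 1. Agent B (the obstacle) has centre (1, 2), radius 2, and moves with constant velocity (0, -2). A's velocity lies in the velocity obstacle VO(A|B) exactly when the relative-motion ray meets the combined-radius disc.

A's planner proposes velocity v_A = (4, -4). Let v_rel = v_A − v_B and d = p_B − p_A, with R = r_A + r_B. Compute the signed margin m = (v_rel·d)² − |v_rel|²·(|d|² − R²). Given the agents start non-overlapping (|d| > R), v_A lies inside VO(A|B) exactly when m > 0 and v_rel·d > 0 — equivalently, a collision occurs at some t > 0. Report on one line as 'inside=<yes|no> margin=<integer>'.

d = (2, -3),  |d|² = 13;  R = 1+2 = 3,  c = 13−3² = 4
v_rel = (4, -2),  |v_rel|² = 20;  v_rel·d = (4)·(2) + (-2)·(-3) = 14
20·t² − 28·t + 4 = 0  ⇒  m = 14² − 20·4 = 116
m = 116 > 0,  v_rel·d = 14 > 0  ⇒  inside

inside=yes margin=116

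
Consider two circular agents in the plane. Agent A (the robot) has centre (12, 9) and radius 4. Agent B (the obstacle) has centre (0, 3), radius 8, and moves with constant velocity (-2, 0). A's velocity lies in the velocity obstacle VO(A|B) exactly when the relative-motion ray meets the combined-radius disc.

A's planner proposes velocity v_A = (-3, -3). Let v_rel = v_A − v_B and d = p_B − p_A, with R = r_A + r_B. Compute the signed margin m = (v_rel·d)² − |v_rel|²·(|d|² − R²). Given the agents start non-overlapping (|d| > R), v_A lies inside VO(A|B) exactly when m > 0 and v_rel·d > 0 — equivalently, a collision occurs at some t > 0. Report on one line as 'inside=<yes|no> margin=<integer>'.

d = (-12, -6),  |d|² = 180;  R = 4+8 = 12,  c = 180−12² = 36
v_rel = (-1, -3),  |v_rel|² = 10;  v_rel·d = (-1)·(-12) + (-3)·(-6) = 30
10·t² − 60·t + 36 = 0  ⇒  m = 30² − 10·36 = 540
m = 540 > 0,  v_rel·d = 30 > 0  ⇒  inside

inside=yes margin=540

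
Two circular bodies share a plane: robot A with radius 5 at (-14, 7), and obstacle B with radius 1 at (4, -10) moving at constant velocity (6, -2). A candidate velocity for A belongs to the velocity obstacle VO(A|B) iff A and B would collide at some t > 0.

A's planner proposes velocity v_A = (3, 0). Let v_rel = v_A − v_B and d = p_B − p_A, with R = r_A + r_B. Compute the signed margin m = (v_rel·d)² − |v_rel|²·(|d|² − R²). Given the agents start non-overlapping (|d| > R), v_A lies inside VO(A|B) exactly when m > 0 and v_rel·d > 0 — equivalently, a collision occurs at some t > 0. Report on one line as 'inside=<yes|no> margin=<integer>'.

d = (18, -17),  |d|² = 613;  R = 5+1 = 6,  c = 613−6² = 577
v_rel = (-3, 2),  |v_rel|² = 13;  v_rel·d = (-3)·(18) + (2)·(-17) = -88
13·t² + 176·t + 577 = 0  ⇒  m = (-88)² − 13·577 = 243
m = 243 > 0,  v_rel·d = -88 < 0  ⇒  outside

inside=no margin=243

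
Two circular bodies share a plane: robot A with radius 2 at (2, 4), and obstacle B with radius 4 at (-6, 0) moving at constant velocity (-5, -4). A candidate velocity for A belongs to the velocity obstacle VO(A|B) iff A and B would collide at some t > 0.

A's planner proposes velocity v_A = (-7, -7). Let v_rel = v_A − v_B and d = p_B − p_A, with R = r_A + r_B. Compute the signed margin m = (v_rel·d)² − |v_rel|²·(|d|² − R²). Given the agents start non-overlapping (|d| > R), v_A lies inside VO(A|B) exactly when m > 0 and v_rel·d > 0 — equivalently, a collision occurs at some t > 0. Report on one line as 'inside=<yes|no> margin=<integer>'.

d = (-8, -4),  |d|² = 80;  R = 2+4 = 6,  c = 80−6² = 44
v_rel = (-2, -3),  |v_rel|² = 13;  v_rel·d = (-2)·(-8) + (-3)·(-4) = 28
13·t² − 56·t + 44 = 0  ⇒  m = 28² − 13·44 = 212
m = 212 > 0,  v_rel·d = 28 > 0  ⇒  inside

inside=yes margin=212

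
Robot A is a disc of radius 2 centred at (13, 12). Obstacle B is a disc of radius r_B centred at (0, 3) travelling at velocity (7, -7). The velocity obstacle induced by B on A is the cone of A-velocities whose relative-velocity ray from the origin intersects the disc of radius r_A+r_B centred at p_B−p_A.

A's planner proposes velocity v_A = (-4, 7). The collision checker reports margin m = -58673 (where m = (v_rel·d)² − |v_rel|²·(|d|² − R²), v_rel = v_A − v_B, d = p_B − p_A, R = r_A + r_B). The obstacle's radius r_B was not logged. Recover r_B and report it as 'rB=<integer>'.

m = -58673
d = (-13, -9);  v_rel = (-11, 14),  |v_rel|² = 317
v_rel×d = (-11)·(-9) − (14)·(-13) = 281
since m = R²·317 − 281²:  R² = (78961 + -58673) / 317 = 64
R = √64 = 8  ⇒  r_B = 8 − 2 = 6

rB=6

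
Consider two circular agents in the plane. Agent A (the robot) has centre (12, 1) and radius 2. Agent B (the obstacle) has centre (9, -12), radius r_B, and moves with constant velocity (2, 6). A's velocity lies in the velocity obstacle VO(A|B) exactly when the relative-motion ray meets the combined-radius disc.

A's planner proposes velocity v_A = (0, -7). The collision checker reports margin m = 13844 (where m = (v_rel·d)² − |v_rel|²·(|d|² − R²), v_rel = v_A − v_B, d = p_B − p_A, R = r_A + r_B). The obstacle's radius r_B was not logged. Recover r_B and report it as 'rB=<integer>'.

m = 13844
d = (-3, -13);  v_rel = (-2, -13),  |v_rel|² = 173
v_rel×d = (-2)·(-13) − (-13)·(-3) = -13
since m = R²·173 − (-13)²:  R² = (169 + 13844) / 173 = 81
R = √81 = 9  ⇒  r_B = 9 − 2 = 7

rB=7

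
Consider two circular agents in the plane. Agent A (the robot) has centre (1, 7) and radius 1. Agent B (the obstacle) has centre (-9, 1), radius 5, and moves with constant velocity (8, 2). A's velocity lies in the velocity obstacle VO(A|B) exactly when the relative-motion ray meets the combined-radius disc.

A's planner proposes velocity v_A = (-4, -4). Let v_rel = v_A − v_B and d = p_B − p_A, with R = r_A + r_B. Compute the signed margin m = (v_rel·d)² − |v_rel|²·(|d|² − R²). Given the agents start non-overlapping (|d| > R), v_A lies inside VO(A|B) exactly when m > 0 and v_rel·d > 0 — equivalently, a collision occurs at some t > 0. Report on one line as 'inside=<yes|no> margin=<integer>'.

d = (-10, -6),  |d|² = 136;  R = 1+5 = 6,  c = 136−6² = 100
v_rel = (-12, -6),  |v_rel|² = 180;  v_rel·d = (-12)·(-10) + (-6)·(-6) = 156
180·t² − 312·t + 100 = 0  ⇒  m = 156² − 180·100 = 6336
m = 6336 > 0,  v_rel·d = 156 > 0  ⇒  inside

inside=yes margin=6336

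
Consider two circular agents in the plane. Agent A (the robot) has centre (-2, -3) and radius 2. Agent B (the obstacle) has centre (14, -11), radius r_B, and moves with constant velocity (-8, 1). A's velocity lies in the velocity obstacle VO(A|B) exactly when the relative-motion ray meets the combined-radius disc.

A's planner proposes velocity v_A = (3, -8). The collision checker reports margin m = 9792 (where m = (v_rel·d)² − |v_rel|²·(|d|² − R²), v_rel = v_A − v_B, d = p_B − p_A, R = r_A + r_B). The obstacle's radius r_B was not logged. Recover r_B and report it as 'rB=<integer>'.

m = 9792
d = (16, -8);  v_rel = (11, -9),  |v_rel|² = 202
v_rel×d = (11)·(-8) − (-9)·(16) = 56
since m = R²·202 − 56²:  R² = (3136 + 9792) / 202 = 64
R = √64 = 8  ⇒  r_B = 8 − 2 = 6

rB=6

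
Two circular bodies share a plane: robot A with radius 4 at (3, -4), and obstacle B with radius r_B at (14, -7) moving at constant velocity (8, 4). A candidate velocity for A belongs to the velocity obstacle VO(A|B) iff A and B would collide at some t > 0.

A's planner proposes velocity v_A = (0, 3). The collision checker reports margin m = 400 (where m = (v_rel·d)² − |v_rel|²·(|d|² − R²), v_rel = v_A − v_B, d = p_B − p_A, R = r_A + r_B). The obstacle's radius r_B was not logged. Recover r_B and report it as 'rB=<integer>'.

m = 400
d = (11, -3);  v_rel = (-8, -1),  |v_rel|² = 65
v_rel×d = (-8)·(-3) − (-1)·(11) = 35
since m = R²·65 − 35²:  R² = (1225 + 400) / 65 = 25
R = √25 = 5  ⇒  r_B = 5 − 4 = 1

rB=1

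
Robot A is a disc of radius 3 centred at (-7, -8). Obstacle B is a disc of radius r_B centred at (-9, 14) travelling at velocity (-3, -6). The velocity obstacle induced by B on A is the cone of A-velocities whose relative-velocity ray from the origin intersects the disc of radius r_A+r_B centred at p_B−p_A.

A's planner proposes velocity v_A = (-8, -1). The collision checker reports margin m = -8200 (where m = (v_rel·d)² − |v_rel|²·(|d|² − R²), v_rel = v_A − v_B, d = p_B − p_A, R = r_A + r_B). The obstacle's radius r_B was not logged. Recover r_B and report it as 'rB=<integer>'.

m = -8200
d = (-2, 22);  v_rel = (-5, 5),  |v_rel|² = 50
v_rel×d = (-5)·(22) − (5)·(-2) = -100
since m = R²·50 − (-100)²:  R² = (10000 + -8200) / 50 = 36
R = √36 = 6  ⇒  r_B = 6 − 3 = 3

rB=3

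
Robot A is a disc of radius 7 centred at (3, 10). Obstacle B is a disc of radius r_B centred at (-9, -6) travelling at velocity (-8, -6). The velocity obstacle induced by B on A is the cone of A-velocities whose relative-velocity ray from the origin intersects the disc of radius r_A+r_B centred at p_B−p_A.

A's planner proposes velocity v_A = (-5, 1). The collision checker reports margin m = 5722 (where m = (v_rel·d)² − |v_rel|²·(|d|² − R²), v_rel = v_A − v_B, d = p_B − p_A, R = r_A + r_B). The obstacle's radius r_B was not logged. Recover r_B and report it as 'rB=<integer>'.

m = 5722
d = (-12, -16);  v_rel = (3, 7),  |v_rel|² = 58
v_rel×d = (3)·(-16) − (7)·(-12) = 36
since m = R²·58 − 36²:  R² = (1296 + 5722) / 58 = 121
R = √121 = 11  ⇒  r_B = 11 − 7 = 4

rB=4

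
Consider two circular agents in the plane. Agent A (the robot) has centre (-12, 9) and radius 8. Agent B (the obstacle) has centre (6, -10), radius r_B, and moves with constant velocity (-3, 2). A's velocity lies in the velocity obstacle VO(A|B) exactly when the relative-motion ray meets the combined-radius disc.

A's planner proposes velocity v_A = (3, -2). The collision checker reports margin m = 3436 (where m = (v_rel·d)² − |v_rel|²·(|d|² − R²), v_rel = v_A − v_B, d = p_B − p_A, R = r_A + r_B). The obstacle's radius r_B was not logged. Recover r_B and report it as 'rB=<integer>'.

m = 3436
d = (18, -19);  v_rel = (6, -4),  |v_rel|² = 52
v_rel×d = (6)·(-19) − (-4)·(18) = -42
since m = R²·52 − (-42)²:  R² = (1764 + 3436) / 52 = 100
R = √100 = 10  ⇒  r_B = 10 − 8 = 2

rB=2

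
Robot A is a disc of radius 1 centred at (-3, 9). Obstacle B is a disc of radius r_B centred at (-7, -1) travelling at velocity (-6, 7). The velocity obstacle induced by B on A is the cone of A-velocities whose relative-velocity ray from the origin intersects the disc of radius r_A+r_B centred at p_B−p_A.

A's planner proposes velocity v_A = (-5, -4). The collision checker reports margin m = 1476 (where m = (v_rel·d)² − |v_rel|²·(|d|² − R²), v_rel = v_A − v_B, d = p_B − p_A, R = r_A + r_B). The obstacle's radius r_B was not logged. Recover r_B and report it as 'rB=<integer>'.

m = 1476
d = (-4, -10);  v_rel = (1, -11),  |v_rel|² = 122
v_rel×d = (1)·(-10) − (-11)·(-4) = -54
since m = R²·122 − (-54)²:  R² = (2916 + 1476) / 122 = 36
R = √36 = 6  ⇒  r_B = 6 − 1 = 5

rB=5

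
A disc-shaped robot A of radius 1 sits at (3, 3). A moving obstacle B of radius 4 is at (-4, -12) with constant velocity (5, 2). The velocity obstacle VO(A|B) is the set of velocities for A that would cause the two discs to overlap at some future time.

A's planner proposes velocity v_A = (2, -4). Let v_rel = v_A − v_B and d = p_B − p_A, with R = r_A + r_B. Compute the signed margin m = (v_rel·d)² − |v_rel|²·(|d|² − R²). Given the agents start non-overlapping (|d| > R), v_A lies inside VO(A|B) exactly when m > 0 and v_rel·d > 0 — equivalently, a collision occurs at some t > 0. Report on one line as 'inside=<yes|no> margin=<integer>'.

d = (-7, -15),  |d|² = 274;  R = 1+4 = 5,  c = 274−5² = 249
v_rel = (-3, -6),  |v_rel|² = 45;  v_rel·d = (-3)·(-7) + (-6)·(-15) = 111
45·t² − 222·t + 249 = 0  ⇒  m = 111² − 45·249 = 1116
m = 1116 > 0,  v_rel·d = 111 > 0  ⇒  inside

inside=yes margin=1116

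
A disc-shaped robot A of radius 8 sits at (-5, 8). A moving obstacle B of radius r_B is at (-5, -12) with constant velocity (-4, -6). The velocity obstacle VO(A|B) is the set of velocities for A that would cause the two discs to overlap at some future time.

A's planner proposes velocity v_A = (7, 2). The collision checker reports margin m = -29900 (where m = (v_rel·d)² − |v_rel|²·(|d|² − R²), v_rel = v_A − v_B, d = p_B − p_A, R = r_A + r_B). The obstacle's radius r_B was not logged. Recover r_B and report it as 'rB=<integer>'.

m = -29900
d = (0, -20);  v_rel = (11, 8),  |v_rel|² = 185
v_rel×d = (11)·(-20) − (8)·(0) = -220
since m = R²·185 − (-220)²:  R² = (48400 + -29900) / 185 = 100
R = √100 = 10  ⇒  r_B = 10 − 8 = 2

rB=2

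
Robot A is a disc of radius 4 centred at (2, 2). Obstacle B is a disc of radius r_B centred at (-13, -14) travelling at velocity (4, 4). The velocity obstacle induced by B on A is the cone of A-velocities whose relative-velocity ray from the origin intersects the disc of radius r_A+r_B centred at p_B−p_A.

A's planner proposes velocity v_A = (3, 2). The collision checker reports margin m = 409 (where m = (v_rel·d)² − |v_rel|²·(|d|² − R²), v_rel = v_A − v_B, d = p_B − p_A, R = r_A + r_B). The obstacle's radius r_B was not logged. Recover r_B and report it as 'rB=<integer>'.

m = 409
d = (-15, -16);  v_rel = (-1, -2),  |v_rel|² = 5
v_rel×d = (-1)·(-16) − (-2)·(-15) = -14
since m = R²·5 − (-14)²:  R² = (196 + 409) / 5 = 121
R = √121 = 11  ⇒  r_B = 11 − 4 = 7

rB=7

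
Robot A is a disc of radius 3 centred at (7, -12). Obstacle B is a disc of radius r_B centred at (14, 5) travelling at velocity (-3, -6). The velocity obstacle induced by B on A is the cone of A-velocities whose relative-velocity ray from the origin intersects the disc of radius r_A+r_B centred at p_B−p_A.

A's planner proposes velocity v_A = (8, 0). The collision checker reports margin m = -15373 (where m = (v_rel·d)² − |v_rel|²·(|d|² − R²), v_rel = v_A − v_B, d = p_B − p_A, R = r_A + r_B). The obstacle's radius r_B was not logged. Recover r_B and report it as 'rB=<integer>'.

m = -15373
d = (7, 17);  v_rel = (11, 6),  |v_rel|² = 157
v_rel×d = (11)·(17) − (6)·(7) = 145
since m = R²·157 − 145²:  R² = (21025 + -15373) / 157 = 36
R = √36 = 6  ⇒  r_B = 6 − 3 = 3

rB=3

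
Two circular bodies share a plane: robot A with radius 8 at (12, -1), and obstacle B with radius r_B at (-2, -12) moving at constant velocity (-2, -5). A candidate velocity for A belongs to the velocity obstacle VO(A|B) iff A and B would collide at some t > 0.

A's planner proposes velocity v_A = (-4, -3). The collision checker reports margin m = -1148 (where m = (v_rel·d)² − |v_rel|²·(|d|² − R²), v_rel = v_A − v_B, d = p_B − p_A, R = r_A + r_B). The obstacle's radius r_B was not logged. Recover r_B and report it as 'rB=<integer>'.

m = -1148
d = (-14, -11);  v_rel = (-2, 2),  |v_rel|² = 8
v_rel×d = (-2)·(-11) − (2)·(-14) = 50
since m = R²·8 − 50²:  R² = (2500 + -1148) / 8 = 169
R = √169 = 13  ⇒  r_B = 13 − 8 = 5

rB=5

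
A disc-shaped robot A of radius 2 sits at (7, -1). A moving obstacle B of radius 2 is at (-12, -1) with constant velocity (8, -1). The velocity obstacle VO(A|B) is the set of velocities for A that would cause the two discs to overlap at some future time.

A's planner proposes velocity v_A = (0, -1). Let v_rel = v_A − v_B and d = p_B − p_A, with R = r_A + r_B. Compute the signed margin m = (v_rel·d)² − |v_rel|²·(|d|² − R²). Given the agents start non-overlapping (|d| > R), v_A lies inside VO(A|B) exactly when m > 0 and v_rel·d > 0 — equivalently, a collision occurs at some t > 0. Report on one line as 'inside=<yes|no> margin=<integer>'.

d = (-19, 0),  |d|² = 361;  R = 2+2 = 4,  c = 361−4² = 345
v_rel = (-8, 0),  |v_rel|² = 64;  v_rel·d = (-8)·(-19) + (0)·(0) = 152
64·t² − 304·t + 345 = 0  ⇒  m = 152² − 64·345 = 1024
m = 1024 > 0,  v_rel·d = 152 > 0  ⇒  inside

inside=yes margin=1024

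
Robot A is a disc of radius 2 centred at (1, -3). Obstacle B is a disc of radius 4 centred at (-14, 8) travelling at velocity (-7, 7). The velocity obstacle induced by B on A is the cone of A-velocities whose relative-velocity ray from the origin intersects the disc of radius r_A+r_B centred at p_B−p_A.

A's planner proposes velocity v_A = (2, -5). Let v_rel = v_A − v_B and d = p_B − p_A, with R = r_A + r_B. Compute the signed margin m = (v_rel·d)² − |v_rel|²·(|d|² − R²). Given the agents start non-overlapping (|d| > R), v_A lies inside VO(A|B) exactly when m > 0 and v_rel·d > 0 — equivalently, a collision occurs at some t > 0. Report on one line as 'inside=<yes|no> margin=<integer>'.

d = (-15, 11),  |d|² = 346;  R = 2+4 = 6,  c = 346−6² = 310
v_rel = (9, -12),  |v_rel|² = 225;  v_rel·d = (9)·(-15) + (-12)·(11) = -267
225·t² + 534·t + 310 = 0  ⇒  m = (-267)² − 225·310 = 1539
m = 1539 > 0,  v_rel·d = -267 < 0  ⇒  outside

inside=no margin=1539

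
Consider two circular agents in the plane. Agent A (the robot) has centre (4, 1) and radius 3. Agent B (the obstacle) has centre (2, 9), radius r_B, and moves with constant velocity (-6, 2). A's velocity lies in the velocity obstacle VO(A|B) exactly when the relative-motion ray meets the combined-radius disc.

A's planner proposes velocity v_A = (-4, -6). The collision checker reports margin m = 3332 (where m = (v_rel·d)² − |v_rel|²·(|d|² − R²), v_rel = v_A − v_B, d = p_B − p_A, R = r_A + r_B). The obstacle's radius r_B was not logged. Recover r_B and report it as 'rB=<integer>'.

m = 3332
d = (-2, 8);  v_rel = (2, -8),  |v_rel|² = 68
v_rel×d = (2)·(8) − (-8)·(-2) = 0
since m = R²·68 − 0²:  R² = (0 + 3332) / 68 = 49
R = √49 = 7  ⇒  r_B = 7 − 3 = 4

rB=4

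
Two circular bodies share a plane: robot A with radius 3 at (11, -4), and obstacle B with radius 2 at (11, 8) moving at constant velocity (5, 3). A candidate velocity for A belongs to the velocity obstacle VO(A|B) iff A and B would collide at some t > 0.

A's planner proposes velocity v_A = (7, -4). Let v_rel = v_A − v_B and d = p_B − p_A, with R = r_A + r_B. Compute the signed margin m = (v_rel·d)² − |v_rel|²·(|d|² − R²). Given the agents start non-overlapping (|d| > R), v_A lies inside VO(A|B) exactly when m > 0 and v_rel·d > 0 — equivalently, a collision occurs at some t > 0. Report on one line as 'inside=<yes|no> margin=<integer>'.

d = (0, 12),  |d|² = 144;  R = 3+2 = 5,  c = 144−5² = 119
v_rel = (2, -7),  |v_rel|² = 53;  v_rel·d = (2)·(0) + (-7)·(12) = -84
53·t² + 168·t + 119 = 0  ⇒  m = (-84)² − 53·119 = 749
m = 749 > 0,  v_rel·d = -84 < 0  ⇒  outside

inside=no margin=749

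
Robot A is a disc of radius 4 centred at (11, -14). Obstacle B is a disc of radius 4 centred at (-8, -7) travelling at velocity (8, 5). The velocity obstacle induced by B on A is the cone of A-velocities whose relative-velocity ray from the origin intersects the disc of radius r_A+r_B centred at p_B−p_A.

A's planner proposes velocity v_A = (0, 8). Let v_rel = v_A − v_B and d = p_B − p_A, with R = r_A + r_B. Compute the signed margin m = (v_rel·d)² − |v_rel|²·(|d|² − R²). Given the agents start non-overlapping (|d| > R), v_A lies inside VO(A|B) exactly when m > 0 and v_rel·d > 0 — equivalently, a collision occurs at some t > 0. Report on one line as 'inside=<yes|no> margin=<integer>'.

d = (-19, 7),  |d|² = 410;  R = 4+4 = 8,  c = 410−8² = 346
v_rel = (-8, 3),  |v_rel|² = 73;  v_rel·d = (-8)·(-19) + (3)·(7) = 173
73·t² − 346·t + 346 = 0  ⇒  m = 173² − 73·346 = 4671
m = 4671 > 0,  v_rel·d = 173 > 0  ⇒  inside

inside=yes margin=4671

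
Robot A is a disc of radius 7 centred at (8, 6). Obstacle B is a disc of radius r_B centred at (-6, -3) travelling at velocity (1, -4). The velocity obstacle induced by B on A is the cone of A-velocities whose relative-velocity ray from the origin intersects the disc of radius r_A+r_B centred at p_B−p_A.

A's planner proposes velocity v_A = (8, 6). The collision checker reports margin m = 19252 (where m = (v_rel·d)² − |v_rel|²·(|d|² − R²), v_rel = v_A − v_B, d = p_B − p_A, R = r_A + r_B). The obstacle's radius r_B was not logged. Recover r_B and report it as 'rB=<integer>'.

m = 19252
d = (-14, -9);  v_rel = (7, 10),  |v_rel|² = 149
v_rel×d = (7)·(-9) − (10)·(-14) = 77
since m = R²·149 − 77²:  R² = (5929 + 19252) / 149 = 169
R = √169 = 13  ⇒  r_B = 13 − 7 = 6

rB=6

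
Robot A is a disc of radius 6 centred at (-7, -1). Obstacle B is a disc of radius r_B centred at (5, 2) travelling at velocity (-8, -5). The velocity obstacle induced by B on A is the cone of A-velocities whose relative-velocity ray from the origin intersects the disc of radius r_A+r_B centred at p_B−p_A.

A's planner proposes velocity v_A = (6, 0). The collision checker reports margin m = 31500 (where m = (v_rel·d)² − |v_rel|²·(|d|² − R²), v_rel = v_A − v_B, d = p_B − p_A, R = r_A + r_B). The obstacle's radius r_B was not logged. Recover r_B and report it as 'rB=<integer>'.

m = 31500
d = (12, 3);  v_rel = (14, 5),  |v_rel|² = 221
v_rel×d = (14)·(3) − (5)·(12) = -18
since m = R²·221 − (-18)²:  R² = (324 + 31500) / 221 = 144
R = √144 = 12  ⇒  r_B = 12 − 6 = 6

rB=6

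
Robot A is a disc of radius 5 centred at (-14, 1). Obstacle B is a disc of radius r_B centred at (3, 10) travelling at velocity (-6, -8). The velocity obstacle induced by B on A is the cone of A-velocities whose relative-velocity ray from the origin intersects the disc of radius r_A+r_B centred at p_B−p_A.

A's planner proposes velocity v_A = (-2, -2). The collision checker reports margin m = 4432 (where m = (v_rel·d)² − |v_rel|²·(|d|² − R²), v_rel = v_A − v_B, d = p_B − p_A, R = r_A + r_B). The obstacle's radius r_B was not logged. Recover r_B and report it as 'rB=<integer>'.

m = 4432
d = (17, 9);  v_rel = (4, 6),  |v_rel|² = 52
v_rel×d = (4)·(9) − (6)·(17) = -66
since m = R²·52 − (-66)²:  R² = (4356 + 4432) / 52 = 169
R = √169 = 13  ⇒  r_B = 13 − 5 = 8

rB=8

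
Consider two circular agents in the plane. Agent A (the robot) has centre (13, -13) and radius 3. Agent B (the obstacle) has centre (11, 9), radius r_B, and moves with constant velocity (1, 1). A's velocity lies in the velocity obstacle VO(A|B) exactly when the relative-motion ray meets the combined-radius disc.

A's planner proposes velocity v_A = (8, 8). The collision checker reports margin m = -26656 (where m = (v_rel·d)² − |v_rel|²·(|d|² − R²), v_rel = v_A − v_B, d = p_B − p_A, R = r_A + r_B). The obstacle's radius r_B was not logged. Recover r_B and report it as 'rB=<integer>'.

m = -26656
d = (-2, 22);  v_rel = (7, 7),  |v_rel|² = 98
v_rel×d = (7)·(22) − (7)·(-2) = 168
since m = R²·98 − 168²:  R² = (28224 + -26656) / 98 = 16
R = √16 = 4  ⇒  r_B = 4 − 3 = 1

rB=1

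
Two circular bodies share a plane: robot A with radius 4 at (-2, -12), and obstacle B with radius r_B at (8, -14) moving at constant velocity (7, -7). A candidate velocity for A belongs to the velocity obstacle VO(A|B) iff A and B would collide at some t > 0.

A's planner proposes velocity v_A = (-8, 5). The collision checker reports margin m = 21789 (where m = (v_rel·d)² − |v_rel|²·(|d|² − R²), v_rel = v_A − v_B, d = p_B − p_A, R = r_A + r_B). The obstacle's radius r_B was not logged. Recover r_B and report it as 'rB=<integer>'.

m = 21789
d = (10, -2);  v_rel = (-15, 12),  |v_rel|² = 369
v_rel×d = (-15)·(-2) − (12)·(10) = -90
since m = R²·369 − (-90)²:  R² = (8100 + 21789) / 369 = 81
R = √81 = 9  ⇒  r_B = 9 − 4 = 5

rB=5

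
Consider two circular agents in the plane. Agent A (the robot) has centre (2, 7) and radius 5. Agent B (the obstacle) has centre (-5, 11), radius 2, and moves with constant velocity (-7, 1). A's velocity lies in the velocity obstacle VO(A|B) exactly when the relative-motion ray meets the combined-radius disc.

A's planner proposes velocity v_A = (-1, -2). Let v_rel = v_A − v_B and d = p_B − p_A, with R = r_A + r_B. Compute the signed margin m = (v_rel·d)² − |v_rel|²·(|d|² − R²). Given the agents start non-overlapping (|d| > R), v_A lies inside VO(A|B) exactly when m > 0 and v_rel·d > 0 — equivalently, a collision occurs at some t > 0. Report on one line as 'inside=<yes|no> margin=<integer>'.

d = (-7, 4),  |d|² = 65;  R = 5+2 = 7,  c = 65−7² = 16
v_rel = (6, -3),  |v_rel|² = 45;  v_rel·d = (6)·(-7) + (-3)·(4) = -54
45·t² + 108·t + 16 = 0  ⇒  m = (-54)² − 45·16 = 2196
m = 2196 > 0,  v_rel·d = -54 < 0  ⇒  outside

inside=no margin=2196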